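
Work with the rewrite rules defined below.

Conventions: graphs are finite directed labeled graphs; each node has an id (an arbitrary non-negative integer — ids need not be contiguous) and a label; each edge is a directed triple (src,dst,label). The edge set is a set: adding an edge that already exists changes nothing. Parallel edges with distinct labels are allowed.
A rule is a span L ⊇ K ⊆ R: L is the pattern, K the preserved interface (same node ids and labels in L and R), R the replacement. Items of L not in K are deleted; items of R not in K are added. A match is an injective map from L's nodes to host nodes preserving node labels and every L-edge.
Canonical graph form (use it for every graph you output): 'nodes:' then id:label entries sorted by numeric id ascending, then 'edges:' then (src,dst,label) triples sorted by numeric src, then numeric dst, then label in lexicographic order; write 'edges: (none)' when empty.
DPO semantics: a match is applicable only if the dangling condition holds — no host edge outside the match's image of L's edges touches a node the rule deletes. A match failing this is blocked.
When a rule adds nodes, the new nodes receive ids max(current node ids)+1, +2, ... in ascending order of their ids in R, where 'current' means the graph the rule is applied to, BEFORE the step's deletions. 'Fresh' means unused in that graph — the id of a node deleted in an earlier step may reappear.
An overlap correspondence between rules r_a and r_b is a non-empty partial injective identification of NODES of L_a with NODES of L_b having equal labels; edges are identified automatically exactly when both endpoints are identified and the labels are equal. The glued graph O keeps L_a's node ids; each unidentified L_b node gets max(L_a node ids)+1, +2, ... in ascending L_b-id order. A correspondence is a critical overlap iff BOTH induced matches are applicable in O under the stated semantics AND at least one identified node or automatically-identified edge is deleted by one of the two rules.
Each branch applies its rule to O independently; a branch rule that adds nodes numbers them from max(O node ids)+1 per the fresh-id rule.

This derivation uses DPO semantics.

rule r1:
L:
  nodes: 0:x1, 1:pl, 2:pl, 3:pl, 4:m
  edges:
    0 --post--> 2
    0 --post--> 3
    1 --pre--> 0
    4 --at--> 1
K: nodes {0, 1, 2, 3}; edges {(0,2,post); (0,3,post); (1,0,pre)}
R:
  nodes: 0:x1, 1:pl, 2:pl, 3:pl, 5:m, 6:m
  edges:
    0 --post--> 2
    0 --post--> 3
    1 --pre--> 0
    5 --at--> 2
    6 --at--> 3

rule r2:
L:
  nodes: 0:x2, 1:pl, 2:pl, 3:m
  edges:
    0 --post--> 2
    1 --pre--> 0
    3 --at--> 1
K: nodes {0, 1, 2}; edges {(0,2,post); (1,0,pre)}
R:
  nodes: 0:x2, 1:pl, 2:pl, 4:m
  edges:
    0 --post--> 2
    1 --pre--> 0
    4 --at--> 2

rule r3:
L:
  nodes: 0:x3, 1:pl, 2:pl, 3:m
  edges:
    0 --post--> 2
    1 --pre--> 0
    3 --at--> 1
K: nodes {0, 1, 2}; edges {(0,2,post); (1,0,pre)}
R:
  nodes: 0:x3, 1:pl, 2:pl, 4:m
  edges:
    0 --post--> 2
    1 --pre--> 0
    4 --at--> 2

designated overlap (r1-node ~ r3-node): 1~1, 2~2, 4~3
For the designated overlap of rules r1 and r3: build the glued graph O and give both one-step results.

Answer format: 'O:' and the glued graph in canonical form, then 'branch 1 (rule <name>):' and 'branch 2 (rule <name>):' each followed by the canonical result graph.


O:
nodes: 0:x1, 1:pl, 2:pl, 3:pl, 4:m, 5:x3
edges: (0,2,post); (0,3,post); (1,0,pre); (1,5,pre); (4,1,at); (5,2,post)
branch 1 (rule r1):
nodes: 0:x1, 1:pl, 2:pl, 3:pl, 5:x3, 6:m, 7:m
edges: (0,2,post); (0,3,post); (1,0,pre); (1,5,pre); (5,2,post); (6,2,at); (7,3,at)
branch 2 (rule r3):
nodes: 0:x1, 1:pl, 2:pl, 3:pl, 5:x3, 6:m
edges: (0,2,post); (0,3,post); (1,0,pre); (1,5,pre); (5,2,post); (6,2,at)


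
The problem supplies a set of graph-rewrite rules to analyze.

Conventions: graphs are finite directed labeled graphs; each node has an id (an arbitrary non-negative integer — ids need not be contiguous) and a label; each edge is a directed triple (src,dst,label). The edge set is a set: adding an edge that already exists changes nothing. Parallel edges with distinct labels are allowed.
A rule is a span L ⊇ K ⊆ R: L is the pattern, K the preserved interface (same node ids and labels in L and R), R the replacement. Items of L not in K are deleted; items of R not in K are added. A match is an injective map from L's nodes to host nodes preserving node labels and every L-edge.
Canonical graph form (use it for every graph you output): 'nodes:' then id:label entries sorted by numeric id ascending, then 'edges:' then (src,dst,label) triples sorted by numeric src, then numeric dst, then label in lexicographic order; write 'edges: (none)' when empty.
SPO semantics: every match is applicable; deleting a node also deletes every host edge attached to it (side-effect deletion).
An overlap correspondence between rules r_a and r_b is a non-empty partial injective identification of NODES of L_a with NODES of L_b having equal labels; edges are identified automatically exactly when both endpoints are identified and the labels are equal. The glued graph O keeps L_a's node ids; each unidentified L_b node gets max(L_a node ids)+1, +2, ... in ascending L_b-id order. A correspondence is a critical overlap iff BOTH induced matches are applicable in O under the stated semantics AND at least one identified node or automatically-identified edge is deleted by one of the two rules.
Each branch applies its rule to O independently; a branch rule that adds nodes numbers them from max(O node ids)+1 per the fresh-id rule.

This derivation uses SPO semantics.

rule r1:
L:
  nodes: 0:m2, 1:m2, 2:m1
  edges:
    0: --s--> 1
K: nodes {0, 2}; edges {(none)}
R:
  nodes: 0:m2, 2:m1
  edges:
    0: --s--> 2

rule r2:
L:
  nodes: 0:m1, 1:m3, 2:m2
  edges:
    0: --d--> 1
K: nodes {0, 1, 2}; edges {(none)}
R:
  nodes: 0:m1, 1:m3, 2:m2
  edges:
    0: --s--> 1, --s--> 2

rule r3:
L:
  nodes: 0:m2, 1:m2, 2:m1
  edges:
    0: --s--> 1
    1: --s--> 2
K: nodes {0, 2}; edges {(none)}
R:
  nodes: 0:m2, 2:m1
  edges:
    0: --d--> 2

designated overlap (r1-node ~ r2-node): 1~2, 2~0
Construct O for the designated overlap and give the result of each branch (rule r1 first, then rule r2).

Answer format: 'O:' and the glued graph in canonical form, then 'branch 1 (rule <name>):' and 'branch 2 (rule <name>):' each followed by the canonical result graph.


O:
nodes: 0:m2, 1:m2, 2:m1, 3:m3
edges: (0,1,s); (2,3,d)
branch 1 (rule r1):
nodes: 0:m2, 2:m1, 3:m3
edges: (0,2,s); (2,3,d)
branch 2 (rule r2):
nodes: 0:m2, 1:m2, 2:m1, 3:m3
edges: (0,1,s); (2,1,s); (2,3,s)


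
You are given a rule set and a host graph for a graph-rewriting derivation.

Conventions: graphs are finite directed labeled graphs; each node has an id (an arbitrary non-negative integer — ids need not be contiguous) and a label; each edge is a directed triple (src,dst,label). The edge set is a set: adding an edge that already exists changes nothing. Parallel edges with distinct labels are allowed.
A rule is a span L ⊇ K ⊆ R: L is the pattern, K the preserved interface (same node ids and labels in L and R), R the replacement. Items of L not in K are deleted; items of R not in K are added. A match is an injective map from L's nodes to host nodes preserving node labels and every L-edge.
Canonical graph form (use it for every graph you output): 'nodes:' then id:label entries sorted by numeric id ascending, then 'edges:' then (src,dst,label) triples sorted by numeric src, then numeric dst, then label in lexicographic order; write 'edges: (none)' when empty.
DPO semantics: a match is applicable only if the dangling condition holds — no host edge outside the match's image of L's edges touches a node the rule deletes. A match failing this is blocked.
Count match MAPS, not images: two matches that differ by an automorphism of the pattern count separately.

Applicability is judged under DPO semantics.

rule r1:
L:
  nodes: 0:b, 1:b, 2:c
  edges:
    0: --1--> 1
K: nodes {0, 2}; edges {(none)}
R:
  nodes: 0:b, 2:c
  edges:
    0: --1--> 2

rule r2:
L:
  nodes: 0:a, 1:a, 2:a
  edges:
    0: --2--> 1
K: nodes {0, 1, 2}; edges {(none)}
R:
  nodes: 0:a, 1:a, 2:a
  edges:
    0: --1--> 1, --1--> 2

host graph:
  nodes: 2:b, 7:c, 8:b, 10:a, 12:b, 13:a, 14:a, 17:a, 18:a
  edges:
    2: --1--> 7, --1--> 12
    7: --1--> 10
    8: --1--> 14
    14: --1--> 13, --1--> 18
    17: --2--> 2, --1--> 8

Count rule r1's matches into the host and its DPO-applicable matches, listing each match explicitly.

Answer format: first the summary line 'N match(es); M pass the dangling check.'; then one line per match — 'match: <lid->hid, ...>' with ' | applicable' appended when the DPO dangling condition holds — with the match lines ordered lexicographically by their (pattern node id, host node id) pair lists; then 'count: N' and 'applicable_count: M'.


1 match(es); 1 pass the dangling check.
match: 0->2, 1->12, 2->7 | applicable
count: 1
applicable_count: 1


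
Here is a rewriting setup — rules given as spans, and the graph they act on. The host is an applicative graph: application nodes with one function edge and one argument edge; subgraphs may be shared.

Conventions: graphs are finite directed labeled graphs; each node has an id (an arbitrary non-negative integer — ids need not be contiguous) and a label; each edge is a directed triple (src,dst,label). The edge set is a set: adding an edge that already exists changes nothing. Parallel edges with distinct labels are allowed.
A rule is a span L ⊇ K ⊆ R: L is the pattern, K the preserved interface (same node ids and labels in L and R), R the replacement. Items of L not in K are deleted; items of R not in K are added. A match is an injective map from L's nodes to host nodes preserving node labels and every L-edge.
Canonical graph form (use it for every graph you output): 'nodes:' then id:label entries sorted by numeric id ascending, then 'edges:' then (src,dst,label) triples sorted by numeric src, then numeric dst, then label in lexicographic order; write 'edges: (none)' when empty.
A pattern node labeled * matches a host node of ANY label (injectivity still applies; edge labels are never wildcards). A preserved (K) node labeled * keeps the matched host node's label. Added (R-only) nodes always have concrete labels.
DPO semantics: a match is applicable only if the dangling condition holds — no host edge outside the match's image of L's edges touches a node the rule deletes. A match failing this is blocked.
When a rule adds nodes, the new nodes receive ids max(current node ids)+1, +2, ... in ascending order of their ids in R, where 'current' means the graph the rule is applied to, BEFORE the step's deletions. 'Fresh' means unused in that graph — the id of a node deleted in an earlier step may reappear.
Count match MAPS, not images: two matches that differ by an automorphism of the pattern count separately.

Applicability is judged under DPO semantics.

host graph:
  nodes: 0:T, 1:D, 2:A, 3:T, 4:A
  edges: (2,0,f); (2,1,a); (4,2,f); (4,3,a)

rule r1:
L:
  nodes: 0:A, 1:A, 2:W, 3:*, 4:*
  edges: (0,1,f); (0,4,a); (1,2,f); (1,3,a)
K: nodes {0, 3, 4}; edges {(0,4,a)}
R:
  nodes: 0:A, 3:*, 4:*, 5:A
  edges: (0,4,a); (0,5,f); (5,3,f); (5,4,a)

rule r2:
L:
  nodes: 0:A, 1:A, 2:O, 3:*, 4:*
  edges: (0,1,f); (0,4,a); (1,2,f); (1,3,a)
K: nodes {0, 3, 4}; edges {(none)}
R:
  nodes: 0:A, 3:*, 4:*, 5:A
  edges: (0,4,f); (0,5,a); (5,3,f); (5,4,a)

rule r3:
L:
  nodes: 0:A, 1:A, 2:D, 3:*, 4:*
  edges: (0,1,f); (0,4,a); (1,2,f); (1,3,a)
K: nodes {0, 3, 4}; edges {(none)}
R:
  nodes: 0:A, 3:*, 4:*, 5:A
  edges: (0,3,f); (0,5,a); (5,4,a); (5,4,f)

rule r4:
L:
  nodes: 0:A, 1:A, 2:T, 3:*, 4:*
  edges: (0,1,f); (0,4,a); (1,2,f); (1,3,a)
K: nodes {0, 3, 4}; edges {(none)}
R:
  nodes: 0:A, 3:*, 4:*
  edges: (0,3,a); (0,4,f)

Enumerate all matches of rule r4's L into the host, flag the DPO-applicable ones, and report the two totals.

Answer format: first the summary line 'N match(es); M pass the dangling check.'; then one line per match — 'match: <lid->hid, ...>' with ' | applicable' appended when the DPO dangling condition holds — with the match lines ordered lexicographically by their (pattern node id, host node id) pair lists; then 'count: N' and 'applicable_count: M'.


1 match(es); 1 pass the dangling check.
match: 0->4, 1->2, 2->0, 3->1, 4->3 | applicable
count: 1
applicable_count: 1


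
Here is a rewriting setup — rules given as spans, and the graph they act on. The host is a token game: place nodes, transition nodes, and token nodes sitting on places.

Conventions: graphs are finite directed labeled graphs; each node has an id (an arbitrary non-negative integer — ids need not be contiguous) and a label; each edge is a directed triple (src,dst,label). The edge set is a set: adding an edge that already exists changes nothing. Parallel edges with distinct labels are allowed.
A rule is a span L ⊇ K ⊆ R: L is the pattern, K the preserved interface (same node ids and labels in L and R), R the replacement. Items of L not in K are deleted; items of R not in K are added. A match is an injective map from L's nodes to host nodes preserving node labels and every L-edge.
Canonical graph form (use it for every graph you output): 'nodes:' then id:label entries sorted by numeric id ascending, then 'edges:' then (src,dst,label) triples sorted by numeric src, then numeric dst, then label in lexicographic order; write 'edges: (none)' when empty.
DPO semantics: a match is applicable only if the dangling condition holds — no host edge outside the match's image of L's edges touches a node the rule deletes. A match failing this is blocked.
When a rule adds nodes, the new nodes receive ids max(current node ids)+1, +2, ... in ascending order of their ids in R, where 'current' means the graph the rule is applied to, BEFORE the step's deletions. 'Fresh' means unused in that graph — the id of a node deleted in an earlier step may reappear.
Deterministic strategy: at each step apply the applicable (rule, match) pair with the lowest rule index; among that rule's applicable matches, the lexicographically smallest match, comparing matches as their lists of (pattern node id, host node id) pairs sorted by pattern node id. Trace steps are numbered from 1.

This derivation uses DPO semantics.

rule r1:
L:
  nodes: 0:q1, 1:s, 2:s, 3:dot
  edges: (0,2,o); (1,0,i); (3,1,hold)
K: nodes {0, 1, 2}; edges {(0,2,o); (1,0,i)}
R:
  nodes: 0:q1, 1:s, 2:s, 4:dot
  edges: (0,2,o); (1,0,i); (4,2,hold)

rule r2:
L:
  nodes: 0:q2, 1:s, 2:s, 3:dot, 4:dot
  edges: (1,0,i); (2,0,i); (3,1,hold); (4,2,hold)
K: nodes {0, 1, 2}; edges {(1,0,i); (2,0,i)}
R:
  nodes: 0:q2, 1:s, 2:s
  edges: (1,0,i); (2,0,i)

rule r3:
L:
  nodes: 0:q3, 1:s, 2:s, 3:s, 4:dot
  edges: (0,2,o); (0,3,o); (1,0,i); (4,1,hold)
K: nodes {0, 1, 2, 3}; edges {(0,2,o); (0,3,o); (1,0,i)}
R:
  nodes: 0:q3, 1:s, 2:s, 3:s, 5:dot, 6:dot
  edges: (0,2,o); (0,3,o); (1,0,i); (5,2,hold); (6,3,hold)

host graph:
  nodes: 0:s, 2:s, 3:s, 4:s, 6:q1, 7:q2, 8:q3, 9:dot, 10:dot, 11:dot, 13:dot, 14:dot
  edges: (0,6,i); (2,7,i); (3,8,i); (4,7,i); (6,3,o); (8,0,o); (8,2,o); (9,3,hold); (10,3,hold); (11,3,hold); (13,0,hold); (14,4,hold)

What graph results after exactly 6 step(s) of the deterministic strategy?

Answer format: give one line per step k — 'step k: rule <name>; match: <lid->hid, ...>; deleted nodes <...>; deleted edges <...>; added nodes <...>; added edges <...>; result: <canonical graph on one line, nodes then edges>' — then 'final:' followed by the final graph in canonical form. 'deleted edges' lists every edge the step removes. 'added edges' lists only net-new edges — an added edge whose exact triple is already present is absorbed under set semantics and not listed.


step 1: rule r1; match: 0->6, 1->0, 2->3, 3->13; deleted nodes 13; deleted edges (13,0,hold); added nodes 15; added edges (15,3,hold); result: nodes: 0:s, 2:s, 3:s, 4:s, 6:q1, 7:q2, 8:q3, 9:dot, 10:dot, 11:dot, 14:dot, 15:dot edges: (0,6,i); (2,7,i); (3,8,i); (4,7,i); (6,3,o); (8,0,o); (8,2,o); (9,3,hold); (10,3,hold); (11,3,hold); (14,4,hold); (15,3,hold)
step 2: rule r3; match: 0->8, 1->3, 2->0, 3->2, 4->9; deleted nodes 9; deleted edges (9,3,hold); added nodes 16, 17; added edges (16,0,hold); (17,2,hold); result: nodes: 0:s, 2:s, 3:s, 4:s, 6:q1, 7:q2, 8:q3, 10:dot, 11:dot, 14:dot, 15:dot, 16:dot, 17:dot edges: (0,6,i); (2,7,i); (3,8,i); (4,7,i); (6,3,o); (8,0,o); (8,2,o); (10,3,hold); (11,3,hold); (14,4,hold); (15,3,hold); (16,0,hold); (17,2,hold)
step 3: rule r1; match: 0->6, 1->0, 2->3, 3->16; deleted nodes 16; deleted edges (16,0,hold); added nodes 18; added edges (18,3,hold); result: nodes: 0:s, 2:s, 3:s, 4:s, 6:q1, 7:q2, 8:q3, 10:dot, 11:dot, 14:dot, 15:dot, 17:dot, 18:dot edges: (0,6,i); (2,7,i); (3,8,i); (4,7,i); (6,3,o); (8,0,o); (8,2,o); (10,3,hold); (11,3,hold); (14,4,hold); (15,3,hold); (17,2,hold); (18,3,hold)
step 4: rule r2; match: 0->7, 1->2, 2->4, 3->17, 4->14; deleted nodes 14, 17; deleted edges (14,4,hold); (17,2,hold); added nodes (none); added edges (none); result: nodes: 0:s, 2:s, 3:s, 4:s, 6:q1, 7:q2, 8:q3, 10:dot, 11:dot, 15:dot, 18:dot edges: (0,6,i); (2,7,i); (3,8,i); (4,7,i); (6,3,o); (8,0,o); (8,2,o); (10,3,hold); (11,3,hold); (15,3,hold); (18,3,hold)
step 5: rule r3; match: 0->8, 1->3, 2->0, 3->2, 4->10; deleted nodes 10; deleted edges (10,3,hold); added nodes 19, 20; added edges (19,0,hold); (20,2,hold); result: nodes: 0:s, 2:s, 3:s, 4:s, 6:q1, 7:q2, 8:q3, 11:dot, 15:dot, 18:dot, 19:dot, 20:dot edges: (0,6,i); (2,7,i); (3,8,i); (4,7,i); (6,3,o); (8,0,o); (8,2,o); (11,3,hold); (15,3,hold); (18,3,hold); (19,0,hold); (20,2,hold)
step 6: rule r1; match: 0->6, 1->0, 2->3, 3->19; deleted nodes 19; deleted edges (19,0,hold); added nodes 21; added edges (21,3,hold); result: nodes: 0:s, 2:s, 3:s, 4:s, 6:q1, 7:q2, 8:q3, 11:dot, 15:dot, 18:dot, 20:dot, 21:dot edges: (0,6,i); (2,7,i); (3,8,i); (4,7,i); (6,3,o); (8,0,o); (8,2,o); (11,3,hold); (15,3,hold); (18,3,hold); (20,2,hold); (21,3,hold)
final:
nodes: 0:s, 2:s, 3:s, 4:s, 6:q1, 7:q2, 8:q3, 11:dot, 15:dot, 18:dot, 20:dot, 21:dot
edges: (0,6,i); (2,7,i); (3,8,i); (4,7,i); (6,3,o); (8,0,o); (8,2,o); (11,3,hold); (15,3,hold); (18,3,hold); (20,2,hold); (21,3,hold)


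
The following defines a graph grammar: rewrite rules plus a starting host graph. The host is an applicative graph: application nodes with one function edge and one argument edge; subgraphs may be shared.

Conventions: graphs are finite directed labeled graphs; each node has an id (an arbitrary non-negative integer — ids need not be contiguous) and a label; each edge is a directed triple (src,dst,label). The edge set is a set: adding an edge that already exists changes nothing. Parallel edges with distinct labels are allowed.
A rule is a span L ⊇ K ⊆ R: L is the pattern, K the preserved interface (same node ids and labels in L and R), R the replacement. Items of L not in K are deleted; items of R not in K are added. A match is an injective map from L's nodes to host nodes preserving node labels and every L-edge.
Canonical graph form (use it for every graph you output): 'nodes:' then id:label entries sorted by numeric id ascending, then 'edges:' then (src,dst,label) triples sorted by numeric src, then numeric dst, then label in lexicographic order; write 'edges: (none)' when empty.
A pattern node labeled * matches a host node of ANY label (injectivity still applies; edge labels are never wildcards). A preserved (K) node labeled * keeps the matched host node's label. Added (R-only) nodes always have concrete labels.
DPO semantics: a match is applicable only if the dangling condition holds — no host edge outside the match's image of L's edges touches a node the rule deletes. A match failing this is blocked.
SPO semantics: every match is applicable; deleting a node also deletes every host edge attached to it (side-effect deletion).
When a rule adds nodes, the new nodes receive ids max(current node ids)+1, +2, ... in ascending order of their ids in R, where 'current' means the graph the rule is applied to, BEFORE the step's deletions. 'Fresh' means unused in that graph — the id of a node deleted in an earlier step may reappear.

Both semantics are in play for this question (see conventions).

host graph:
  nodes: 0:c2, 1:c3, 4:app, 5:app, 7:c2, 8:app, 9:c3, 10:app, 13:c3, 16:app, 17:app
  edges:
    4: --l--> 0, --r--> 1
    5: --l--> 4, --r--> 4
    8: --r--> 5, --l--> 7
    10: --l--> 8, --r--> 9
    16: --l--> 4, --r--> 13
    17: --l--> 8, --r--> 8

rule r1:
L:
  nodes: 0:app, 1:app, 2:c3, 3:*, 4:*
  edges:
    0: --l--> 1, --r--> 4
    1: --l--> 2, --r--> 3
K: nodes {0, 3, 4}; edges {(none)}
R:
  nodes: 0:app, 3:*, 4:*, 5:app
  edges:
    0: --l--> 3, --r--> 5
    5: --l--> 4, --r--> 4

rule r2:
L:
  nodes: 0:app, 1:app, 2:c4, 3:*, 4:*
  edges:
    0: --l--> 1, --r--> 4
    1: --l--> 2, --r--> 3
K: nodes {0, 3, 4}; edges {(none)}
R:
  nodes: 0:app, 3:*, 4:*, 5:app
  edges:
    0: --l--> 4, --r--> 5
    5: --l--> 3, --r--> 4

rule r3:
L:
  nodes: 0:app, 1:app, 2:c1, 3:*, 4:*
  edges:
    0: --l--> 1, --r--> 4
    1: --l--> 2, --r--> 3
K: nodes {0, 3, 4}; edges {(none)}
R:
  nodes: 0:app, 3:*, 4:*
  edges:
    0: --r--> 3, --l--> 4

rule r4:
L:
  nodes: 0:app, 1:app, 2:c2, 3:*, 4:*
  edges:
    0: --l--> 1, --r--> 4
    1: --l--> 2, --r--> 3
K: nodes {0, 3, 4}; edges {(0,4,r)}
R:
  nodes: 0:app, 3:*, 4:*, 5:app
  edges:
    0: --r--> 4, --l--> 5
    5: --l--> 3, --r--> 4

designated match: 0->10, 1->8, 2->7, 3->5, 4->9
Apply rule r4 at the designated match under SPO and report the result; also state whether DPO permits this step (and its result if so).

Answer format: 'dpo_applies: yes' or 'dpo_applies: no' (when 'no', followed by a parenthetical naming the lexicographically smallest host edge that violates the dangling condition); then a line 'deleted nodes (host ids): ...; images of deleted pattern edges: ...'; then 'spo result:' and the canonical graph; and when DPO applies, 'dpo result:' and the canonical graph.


dpo_applies: no
(the rule deletes node 8, which keeps host edge (17,8,l) outside the match image — the dangling condition fails, DPO blocks; SPO proceeds and side-deletes such edges)
deleted nodes (host ids): 7, 8; images of deleted pattern edges: (8,5,r); (8,7,l); (10,8,l)
spo result:
nodes: 0:c2, 1:c3, 4:app, 5:app, 9:c3, 10:app, 13:c3, 16:app, 17:app, 18:app
edges: (4,0,l); (4,1,r); (5,4,l); (5,4,r); (10,9,r); (10,18,l); (16,4,l); (16,13,r); (18,5,l); (18,9,r)


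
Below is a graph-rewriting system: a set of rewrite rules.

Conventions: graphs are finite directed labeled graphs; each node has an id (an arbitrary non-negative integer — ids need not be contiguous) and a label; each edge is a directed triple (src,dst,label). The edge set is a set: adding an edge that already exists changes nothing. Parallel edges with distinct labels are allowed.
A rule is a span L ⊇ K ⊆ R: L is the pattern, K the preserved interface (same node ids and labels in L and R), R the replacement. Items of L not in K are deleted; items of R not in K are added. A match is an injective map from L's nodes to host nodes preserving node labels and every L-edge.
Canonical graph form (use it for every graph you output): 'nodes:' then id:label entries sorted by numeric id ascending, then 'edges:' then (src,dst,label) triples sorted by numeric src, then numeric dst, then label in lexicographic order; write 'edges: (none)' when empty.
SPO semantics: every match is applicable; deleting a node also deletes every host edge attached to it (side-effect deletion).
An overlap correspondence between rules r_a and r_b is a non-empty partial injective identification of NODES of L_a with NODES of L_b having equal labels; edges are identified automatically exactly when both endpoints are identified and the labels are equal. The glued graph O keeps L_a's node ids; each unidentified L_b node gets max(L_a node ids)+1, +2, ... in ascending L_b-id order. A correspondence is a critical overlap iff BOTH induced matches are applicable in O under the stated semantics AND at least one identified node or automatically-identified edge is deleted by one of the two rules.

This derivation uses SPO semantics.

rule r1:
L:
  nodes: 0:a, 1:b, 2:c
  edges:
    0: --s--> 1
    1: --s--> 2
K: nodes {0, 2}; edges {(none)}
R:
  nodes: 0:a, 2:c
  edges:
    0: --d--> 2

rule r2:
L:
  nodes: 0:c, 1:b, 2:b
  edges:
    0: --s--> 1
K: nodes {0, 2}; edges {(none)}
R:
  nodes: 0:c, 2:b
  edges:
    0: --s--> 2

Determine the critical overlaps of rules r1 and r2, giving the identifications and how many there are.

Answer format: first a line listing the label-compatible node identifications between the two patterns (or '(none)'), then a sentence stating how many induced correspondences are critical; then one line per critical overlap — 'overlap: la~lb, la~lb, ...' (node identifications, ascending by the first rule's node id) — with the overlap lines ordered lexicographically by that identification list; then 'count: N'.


label-compatible node identifications between L(r1) and L(r2): 1~1, 1~2, 2~0
4 of the induced correspondences are critical overlaps of r1 and r2.
overlap: 1~1
overlap: 1~1, 2~0
overlap: 1~2
overlap: 1~2, 2~0
count: 4


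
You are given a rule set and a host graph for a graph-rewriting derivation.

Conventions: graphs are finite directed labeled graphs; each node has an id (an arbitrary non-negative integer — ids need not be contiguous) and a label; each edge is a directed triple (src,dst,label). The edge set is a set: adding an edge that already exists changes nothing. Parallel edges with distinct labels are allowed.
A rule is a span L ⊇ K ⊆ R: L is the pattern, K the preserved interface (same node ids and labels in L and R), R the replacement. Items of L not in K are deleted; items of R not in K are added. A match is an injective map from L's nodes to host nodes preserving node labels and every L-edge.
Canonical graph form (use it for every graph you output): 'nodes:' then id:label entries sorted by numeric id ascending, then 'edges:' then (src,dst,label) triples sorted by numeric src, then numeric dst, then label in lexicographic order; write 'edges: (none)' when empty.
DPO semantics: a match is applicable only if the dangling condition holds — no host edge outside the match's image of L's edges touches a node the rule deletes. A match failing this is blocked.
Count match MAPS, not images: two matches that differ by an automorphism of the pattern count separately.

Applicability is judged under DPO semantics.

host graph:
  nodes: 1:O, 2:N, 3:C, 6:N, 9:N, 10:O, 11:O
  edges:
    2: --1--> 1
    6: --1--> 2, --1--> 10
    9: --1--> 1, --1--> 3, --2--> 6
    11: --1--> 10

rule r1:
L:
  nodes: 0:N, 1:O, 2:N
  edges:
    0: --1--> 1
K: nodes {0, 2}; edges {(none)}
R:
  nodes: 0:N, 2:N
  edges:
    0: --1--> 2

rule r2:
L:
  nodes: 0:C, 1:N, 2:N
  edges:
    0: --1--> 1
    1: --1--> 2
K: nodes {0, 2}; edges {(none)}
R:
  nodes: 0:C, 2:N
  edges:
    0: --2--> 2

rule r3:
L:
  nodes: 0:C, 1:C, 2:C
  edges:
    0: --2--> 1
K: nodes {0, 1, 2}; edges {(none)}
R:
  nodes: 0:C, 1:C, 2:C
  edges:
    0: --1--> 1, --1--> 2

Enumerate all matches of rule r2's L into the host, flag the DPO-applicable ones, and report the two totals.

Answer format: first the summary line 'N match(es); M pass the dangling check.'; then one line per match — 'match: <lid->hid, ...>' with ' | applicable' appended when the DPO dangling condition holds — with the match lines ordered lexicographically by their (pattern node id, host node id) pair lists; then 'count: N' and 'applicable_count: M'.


0 match(es); 0 pass the dangling check.
count: 0
applicable_count: 0


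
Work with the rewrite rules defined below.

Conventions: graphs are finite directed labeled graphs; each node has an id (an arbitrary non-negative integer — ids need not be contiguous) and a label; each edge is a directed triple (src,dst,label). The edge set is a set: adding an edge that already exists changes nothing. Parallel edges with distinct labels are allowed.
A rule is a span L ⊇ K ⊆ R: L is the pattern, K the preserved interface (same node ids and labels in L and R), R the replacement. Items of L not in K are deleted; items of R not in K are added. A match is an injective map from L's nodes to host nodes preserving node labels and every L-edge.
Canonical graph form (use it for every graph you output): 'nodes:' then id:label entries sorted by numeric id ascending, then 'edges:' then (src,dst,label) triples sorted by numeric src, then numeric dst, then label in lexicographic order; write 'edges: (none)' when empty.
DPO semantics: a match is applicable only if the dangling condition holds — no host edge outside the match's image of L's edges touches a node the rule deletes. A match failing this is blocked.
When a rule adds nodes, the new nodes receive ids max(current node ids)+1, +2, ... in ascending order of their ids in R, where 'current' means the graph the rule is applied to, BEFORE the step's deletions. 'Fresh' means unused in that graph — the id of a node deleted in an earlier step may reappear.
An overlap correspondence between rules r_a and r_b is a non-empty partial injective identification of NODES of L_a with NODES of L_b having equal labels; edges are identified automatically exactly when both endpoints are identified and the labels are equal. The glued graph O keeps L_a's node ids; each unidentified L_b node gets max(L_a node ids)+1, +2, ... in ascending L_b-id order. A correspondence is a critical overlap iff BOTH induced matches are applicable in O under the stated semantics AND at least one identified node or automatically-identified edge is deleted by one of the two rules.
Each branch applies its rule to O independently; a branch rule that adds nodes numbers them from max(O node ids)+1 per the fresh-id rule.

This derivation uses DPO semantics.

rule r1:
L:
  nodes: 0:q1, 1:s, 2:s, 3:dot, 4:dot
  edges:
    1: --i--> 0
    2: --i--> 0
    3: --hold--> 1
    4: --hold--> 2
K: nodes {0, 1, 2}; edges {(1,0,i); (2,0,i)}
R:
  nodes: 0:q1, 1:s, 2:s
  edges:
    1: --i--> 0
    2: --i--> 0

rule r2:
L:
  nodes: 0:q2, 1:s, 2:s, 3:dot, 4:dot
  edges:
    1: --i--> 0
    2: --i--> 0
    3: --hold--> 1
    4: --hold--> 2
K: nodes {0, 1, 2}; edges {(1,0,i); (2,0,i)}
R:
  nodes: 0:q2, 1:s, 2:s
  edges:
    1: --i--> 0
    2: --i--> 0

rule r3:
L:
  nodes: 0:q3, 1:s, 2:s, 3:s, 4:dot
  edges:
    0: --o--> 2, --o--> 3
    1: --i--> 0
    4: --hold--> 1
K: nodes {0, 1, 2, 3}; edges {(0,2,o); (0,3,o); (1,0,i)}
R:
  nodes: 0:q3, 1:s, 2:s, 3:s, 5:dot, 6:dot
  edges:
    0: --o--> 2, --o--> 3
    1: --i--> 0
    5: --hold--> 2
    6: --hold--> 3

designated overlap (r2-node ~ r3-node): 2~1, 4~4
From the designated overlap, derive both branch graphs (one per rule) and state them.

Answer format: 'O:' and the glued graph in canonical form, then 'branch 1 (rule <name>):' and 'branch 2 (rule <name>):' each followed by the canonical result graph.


O:
nodes: 0:q2, 1:s, 2:s, 3:dot, 4:dot, 5:q3, 6:s, 7:s
edges: (1,0,i); (2,0,i); (2,5,i); (3,1,hold); (4,2,hold); (5,6,o); (5,7,o)
branch 1 (rule r2):
nodes: 0:q2, 1:s, 2:s, 5:q3, 6:s, 7:s
edges: (1,0,i); (2,0,i); (2,5,i); (5,6,o); (5,7,o)
branch 2 (rule r3):
nodes: 0:q2, 1:s, 2:s, 3:dot, 5:q3, 6:s, 7:s, 8:dot, 9:dot
edges: (1,0,i); (2,0,i); (2,5,i); (3,1,hold); (5,6,o); (5,7,o); (8,6,hold); (9,7,hold)


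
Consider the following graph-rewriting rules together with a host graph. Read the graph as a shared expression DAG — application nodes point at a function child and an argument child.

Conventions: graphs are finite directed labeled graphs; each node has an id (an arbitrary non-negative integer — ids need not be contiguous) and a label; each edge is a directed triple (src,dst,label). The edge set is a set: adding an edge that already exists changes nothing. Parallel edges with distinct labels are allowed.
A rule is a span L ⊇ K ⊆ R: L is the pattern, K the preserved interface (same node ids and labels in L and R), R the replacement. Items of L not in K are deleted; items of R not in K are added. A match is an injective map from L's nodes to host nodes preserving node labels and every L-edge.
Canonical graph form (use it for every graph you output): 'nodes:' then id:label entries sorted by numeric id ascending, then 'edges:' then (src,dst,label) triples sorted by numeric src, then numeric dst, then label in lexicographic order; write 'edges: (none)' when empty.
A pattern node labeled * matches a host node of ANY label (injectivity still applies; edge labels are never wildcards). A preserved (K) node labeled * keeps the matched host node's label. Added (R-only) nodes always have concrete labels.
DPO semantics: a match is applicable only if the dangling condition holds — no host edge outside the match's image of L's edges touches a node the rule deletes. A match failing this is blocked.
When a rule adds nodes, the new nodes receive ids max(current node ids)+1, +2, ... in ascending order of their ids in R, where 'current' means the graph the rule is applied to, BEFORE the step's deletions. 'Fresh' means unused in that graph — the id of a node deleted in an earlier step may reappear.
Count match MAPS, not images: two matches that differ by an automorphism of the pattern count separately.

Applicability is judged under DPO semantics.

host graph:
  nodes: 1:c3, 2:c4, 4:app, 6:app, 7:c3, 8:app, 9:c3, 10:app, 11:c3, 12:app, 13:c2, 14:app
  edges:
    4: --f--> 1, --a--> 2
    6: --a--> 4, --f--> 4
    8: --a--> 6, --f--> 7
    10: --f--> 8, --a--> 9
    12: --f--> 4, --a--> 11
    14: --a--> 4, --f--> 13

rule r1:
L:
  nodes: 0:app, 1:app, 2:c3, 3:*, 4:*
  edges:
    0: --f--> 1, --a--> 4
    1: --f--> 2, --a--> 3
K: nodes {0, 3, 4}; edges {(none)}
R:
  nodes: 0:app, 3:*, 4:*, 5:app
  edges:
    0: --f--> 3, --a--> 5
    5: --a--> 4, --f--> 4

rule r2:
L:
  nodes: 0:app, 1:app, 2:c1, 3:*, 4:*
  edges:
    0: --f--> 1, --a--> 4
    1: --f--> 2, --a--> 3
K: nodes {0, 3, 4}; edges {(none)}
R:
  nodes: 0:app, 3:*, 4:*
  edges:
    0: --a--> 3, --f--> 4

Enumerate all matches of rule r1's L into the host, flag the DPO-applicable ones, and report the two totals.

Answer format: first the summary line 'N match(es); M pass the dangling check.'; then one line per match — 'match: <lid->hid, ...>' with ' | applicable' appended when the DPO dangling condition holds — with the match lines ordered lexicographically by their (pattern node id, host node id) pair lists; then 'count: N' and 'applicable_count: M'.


2 match(es); 1 pass the dangling check.
match: 0->10, 1->8, 2->7, 3->6, 4->9 | applicable
match: 0->12, 1->4, 2->1, 3->2, 4->11
count: 2
applicable_count: 1


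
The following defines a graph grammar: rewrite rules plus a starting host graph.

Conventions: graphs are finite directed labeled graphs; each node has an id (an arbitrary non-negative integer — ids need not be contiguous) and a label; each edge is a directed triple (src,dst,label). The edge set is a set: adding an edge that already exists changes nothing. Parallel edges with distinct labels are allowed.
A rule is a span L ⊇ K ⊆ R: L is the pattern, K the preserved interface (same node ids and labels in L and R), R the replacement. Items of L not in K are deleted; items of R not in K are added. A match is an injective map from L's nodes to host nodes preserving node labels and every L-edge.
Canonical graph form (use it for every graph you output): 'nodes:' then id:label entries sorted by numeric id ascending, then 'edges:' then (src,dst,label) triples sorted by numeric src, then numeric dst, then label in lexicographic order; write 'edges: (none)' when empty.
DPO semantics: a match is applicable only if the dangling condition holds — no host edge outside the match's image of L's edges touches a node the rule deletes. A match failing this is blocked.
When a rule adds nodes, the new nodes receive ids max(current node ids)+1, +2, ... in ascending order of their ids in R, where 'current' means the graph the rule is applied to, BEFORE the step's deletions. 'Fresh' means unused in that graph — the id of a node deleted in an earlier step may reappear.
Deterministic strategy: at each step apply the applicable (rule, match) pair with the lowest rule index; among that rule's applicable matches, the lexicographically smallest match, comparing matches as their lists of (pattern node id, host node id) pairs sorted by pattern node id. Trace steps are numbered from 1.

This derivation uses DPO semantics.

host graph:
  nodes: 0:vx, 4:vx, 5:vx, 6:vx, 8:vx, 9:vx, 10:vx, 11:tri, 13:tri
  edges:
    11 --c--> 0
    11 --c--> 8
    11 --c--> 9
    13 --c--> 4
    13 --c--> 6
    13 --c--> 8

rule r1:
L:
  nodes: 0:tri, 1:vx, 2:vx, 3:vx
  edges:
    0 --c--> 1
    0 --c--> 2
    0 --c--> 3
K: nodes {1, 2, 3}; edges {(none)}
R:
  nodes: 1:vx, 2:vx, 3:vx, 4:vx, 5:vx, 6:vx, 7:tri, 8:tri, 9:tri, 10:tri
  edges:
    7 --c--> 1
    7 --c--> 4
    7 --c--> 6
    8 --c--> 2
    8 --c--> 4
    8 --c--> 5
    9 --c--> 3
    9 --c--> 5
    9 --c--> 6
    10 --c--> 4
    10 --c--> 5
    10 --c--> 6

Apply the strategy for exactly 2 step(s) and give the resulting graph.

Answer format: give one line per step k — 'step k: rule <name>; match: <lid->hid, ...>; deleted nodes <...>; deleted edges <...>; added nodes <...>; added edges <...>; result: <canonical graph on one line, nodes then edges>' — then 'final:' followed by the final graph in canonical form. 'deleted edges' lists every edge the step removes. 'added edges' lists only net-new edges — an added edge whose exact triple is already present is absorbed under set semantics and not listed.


step 1: rule r1; match: 0->11, 1->0, 2->8, 3->9; deleted nodes 11; deleted edges (11,0,c); (11,8,c); (11,9,c); added nodes 14, 15, 16, 17, 18, 19, 20; added edges (17,0,c); (17,14,c); (17,16,c); (18,8,c); (18,14,c); (18,15,c); (19,9,c); (19,15,c); (19,16,c); (20,14,c); (20,15,c); (20,16,c); result: nodes: 0:vx, 4:vx, 5:vx, 6:vx, 8:vx, 9:vx, 10:vx, 13:tri, 14:vx, 15:vx, 16:vx, 17:tri, 18:tri, 19:tri, 20:tri edges: (13,4,c); (13,6,c); (13,8,c); (17,0,c); (17,14,c); (17,16,c); (18,8,c); (18,14,c); (18,15,c); (19,9,c); (19,15,c); (19,16,c); (20,14,c); (20,15,c); (20,16,c)
step 2: rule r1; match: 0->13, 1->4, 2->6, 3->8; deleted nodes 13; deleted edges (13,4,c); (13,6,c); (13,8,c); added nodes 21, 22, 23, 24, 25, 26, 27; added edges (24,4,c); (24,21,c); (24,23,c); (25,6,c); (25,21,c); (25,22,c); (26,8,c); (26,22,c); (26,23,c); (27,21,c); (27,22,c); (27,23,c); result: nodes: 0:vx, 4:vx, 5:vx, 6:vx, 8:vx, 9:vx, 10:vx, 14:vx, 15:vx, 16:vx, 17:tri, 18:tri, 19:tri, 20:tri, 21:vx, 22:vx, 23:vx, 24:tri, 25:tri, 26:tri, 27:tri edges: (17,0,c); (17,14,c); (17,16,c); (18,8,c); (18,14,c); (18,15,c); (19,9,c); (19,15,c); (19,16,c); (20,14,c); (20,15,c); (20,16,c); (24,4,c); (24,21,c); (24,23,c); (25,6,c); (25,21,c); (25,22,c); (26,8,c); (26,22,c); (26,23,c); (27,21,c); (27,22,c); (27,23,c)
final:
nodes: 0:vx, 4:vx, 5:vx, 6:vx, 8:vx, 9:vx, 10:vx, 14:vx, 15:vx, 16:vx, 17:tri, 18:tri, 19:tri, 20:tri, 21:vx, 22:vx, 23:vx, 24:tri, 25:tri, 26:tri, 27:tri
edges: (17,0,c); (17,14,c); (17,16,c); (18,8,c); (18,14,c); (18,15,c); (19,9,c); (19,15,c); (19,16,c); (20,14,c); (20,15,c); (20,16,c); (24,4,c); (24,21,c); (24,23,c); (25,6,c); (25,21,c); (25,22,c); (26,8,c); (26,22,c); (26,23,c); (27,21,c); (27,22,c); (27,23,c)


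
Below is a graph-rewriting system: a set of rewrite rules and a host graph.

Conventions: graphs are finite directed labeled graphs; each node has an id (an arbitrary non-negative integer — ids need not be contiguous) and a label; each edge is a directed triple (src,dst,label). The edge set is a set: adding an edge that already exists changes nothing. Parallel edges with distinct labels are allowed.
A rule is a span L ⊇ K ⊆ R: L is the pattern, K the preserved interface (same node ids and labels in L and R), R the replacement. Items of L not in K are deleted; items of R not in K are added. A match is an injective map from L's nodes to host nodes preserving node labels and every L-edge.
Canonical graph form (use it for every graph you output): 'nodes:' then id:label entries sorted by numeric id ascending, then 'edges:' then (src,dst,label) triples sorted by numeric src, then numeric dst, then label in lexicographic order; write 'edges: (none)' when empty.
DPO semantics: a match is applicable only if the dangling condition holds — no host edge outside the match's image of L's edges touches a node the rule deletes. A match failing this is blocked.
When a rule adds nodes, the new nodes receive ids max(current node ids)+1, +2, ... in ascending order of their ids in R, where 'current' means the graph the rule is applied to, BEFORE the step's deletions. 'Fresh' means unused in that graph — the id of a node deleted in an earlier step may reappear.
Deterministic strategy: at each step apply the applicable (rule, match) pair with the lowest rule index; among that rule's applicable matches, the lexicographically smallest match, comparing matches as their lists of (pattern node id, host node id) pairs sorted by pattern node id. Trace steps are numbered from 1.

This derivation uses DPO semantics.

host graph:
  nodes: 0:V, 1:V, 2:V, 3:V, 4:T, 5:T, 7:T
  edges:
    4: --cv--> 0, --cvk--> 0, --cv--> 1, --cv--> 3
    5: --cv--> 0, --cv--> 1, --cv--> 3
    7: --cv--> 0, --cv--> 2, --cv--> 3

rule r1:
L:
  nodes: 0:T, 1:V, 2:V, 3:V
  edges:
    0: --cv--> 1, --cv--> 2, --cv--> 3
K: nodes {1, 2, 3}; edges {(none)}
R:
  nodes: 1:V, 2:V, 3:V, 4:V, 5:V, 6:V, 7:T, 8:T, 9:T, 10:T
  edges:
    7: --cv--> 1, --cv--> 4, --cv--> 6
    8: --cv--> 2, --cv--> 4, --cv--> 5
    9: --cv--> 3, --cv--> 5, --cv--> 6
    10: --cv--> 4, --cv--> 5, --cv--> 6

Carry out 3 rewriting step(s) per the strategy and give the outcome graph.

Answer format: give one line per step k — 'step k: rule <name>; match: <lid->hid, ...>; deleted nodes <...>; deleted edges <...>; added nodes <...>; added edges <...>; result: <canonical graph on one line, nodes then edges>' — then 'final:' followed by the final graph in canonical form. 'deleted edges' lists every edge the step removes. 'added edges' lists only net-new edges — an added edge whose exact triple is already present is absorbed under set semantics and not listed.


step 1: rule r1; match: 0->5, 1->0, 2->1, 3->3; deleted nodes 5; deleted edges (5,0,cv); (5,1,cv); (5,3,cv); added nodes 8, 9, 10, 11, 12, 13, 14; added edges (11,0,cv); (11,8,cv); (11,10,cv); (12,1,cv); (12,8,cv); (12,9,cv); (13,3,cv); (13,9,cv); (13,10,cv); (14,8,cv); (14,9,cv); (14,10,cv); result: nodes: 0:V, 1:V, 2:V, 3:V, 4:T, 7:T, 8:V, 9:V, 10:V, 11:T, 12:T, 13:T, 14:T edges: (4,0,cv); (4,0,cvk); (4,1,cv); (4,3,cv); (7,0,cv); (7,2,cv); (7,3,cv); (11,0,cv); (11,8,cv); (11,10,cv); (12,1,cv); (12,8,cv); (12,9,cv); (13,3,cv); (13,9,cv); (13,10,cv); (14,8,cv); (14,9,cv); (14,10,cv)
step 2: rule r1; match: 0->7, 1->0, 2->2, 3->3; deleted nodes 7; deleted edges (7,0,cv); (7,2,cv); (7,3,cv); added nodes 15, 16, 17, 18, 19, 20, 21; added edges (18,0,cv); (18,15,cv); (18,17,cv); (19,2,cv); (19,15,cv); (19,16,cv); (20,3,cv); (20,16,cv); (20,17,cv); (21,15,cv); (21,16,cv); (21,17,cv); result: nodes: 0:V, 1:V, 2:V, 3:V, 4:T, 8:V, 9:V, 10:V, 11:T, 12:T, 13:T, 14:T, 15:V, 16:V, 17:V, 18:T, 19:T, 20:T, 21:T edges: (4,0,cv); (4,0,cvk); (4,1,cv); (4,3,cv); (11,0,cv); (11,8,cv); (11,10,cv); (12,1,cv); (12,8,cv); (12,9,cv); (13,3,cv); (13,9,cv); (13,10,cv); (14,8,cv); (14,9,cv); (14,10,cv); (18,0,cv); (18,15,cv); (18,17,cv); (19,2,cv); (19,15,cv); (19,16,cv); (20,3,cv); (20,16,cv); (20,17,cv); (21,15,cv); (21,16,cv); (21,17,cv)
step 3: rule r1; match: 0->11, 1->0, 2->8, 3->10; deleted nodes 11; deleted edges (11,0,cv); (11,8,cv); (11,10,cv); added nodes 22, 23, 24, 25, 26, 27, 28; added edges (25,0,cv); (25,22,cv); (25,24,cv); (26,8,cv); (26,22,cv); (26,23,cv); (27,10,cv); (27,23,cv); (27,24,cv); (28,22,cv); (28,23,cv); (28,24,cv); result: nodes: 0:V, 1:V, 2:V, 3:V, 4:T, 8:V, 9:V, 10:V, 12:T, 13:T, 14:T, 15:V, 16:V, 17:V, 18:T, 19:T, 20:T, 21:T, 22:V, 23:V, 24:V, 25:T, 26:T, 27:T, 28:T edges: (4,0,cv); (4,0,cvk); (4,1,cv); (4,3,cv); (12,1,cv); (12,8,cv); (12,9,cv); (13,3,cv); (13,9,cv); (13,10,cv); (14,8,cv); (14,9,cv); (14,10,cv); (18,0,cv); (18,15,cv); (18,17,cv); (19,2,cv); (19,15,cv); (19,16,cv); (20,3,cv); (20,16,cv); (20,17,cv); (21,15,cv); (21,16,cv); (21,17,cv); (25,0,cv); (25,22,cv); (25,24,cv); (26,8,cv); (26,22,cv); (26,23,cv); (27,10,cv); (27,23,cv); (27,24,cv); (28,22,cv); (28,23,cv); (28,24,cv)
final:
nodes: 0:V, 1:V, 2:V, 3:V, 4:T, 8:V, 9:V, 10:V, 12:T, 13:T, 14:T, 15:V, 16:V, 17:V, 18:T, 19:T, 20:T, 21:T, 22:V, 23:V, 24:V, 25:T, 26:T, 27:T, 28:T
edges: (4,0,cv); (4,0,cvk); (4,1,cv); (4,3,cv); (12,1,cv); (12,8,cv); (12,9,cv); (13,3,cv); (13,9,cv); (13,10,cv); (14,8,cv); (14,9,cv); (14,10,cv); (18,0,cv); (18,15,cv); (18,17,cv); (19,2,cv); (19,15,cv); (19,16,cv); (20,3,cv); (20,16,cv); (20,17,cv); (21,15,cv); (21,16,cv); (21,17,cv); (25,0,cv); (25,22,cv); (25,24,cv); (26,8,cv); (26,22,cv); (26,23,cv); (27,10,cv); (27,23,cv); (27,24,cv); (28,22,cv); (28,23,cv); (28,24,cv)
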